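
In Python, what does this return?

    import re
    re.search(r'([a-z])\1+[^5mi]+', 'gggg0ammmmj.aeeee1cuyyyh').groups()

('g',)

The backreference `\1` re-matches whatever the first group consumed, character for character.
`search` walks the string left to right and returns the first match it finds.
The match spans [0:6] → 'gggg0a'.
Captured: group 1 = 'g'.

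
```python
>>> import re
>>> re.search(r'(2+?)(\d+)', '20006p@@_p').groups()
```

('2', '0006')

The match spans [0:5] → '20006'.
Captured: group 1 = '2', group 2 = '0006'.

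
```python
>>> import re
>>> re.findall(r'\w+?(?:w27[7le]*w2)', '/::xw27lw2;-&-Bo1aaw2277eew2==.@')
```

['xw27lw2']

Pattern: one or more of a word character (lazy); then the literal 'w27', then zero or more of one of [7le], then the literal 'w2' (non-capturing group).
Since nothing is captured, `findall` lists the 1 matched substring directly.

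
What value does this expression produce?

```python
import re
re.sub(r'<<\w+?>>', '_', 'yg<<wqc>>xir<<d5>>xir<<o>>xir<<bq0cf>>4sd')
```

Every occurrence is swapped for '_'.

'yg_xir_xir_xir_4sd'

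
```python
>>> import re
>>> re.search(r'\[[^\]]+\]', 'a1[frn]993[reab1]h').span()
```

(2, 7)

`re.search` tries every starting position until one works.
The match spans [2:7] → '[frn]'.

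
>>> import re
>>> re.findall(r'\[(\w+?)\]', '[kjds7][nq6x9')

With a single group, `findall` returns only what that group captured — 1 item.

['kjds7']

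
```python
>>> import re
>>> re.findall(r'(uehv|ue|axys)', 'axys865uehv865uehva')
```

['axys', 'uehv', 'uehv']

`|` is ordered: at each position the engine commits to the first alternative that works.
Walking the string: at [0:4] match 'axys', group 1 = 'axys'; at [7:11] match 'uehv', group 1 = 'uehv'; at [14:18] match 'uehv', group 1 = 'uehv'.
`findall` collects group 1 from each match (3 total).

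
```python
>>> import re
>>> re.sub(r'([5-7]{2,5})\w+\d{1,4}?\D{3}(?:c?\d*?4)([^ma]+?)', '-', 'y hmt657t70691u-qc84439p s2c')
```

The pattern matches 2 to 5 of a character in [5-7] (captured); then one or more of a word character, then 1 to 4 of a digit (lazy), then exactly 3 of a non-digit; then optionally the literal 'c', then zero or more of a digit (lazy), then the literal '4' (non-capturing group); then one or more of any character except [ma] (lazy) (captured).
A non-greedy quantifier consumes as few characters as it can — just enough that the remainder of the pattern still matches from where it stops; whatever follows it matches normally.
Matches: at [5:21] → '657t70691u-qc844'.
Each match is replaced by '-'.

'y hmt-39p s2c'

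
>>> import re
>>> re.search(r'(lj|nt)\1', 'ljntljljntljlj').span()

`\1` has to match the exact text group 1 already captured.
`search` walks the string left to right and returns the first match it finds.
The match spans [4:8] → 'ljlj'.
Captured: group 1 = 'lj'.

(4, 8)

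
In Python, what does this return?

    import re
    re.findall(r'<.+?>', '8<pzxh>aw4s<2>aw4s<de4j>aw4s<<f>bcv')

Since nothing is captured, `findall` lists the 4 matched substrings directly.

['<pzxh>', '<2>', '<de4j>', '<<f>']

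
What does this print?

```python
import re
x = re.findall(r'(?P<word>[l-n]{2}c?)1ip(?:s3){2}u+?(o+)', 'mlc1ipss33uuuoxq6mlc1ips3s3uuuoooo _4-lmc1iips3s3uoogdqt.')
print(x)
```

2 groups means the one result is a tuple of 2 captured strings — 1 here.

[('mlc', 'oooo')]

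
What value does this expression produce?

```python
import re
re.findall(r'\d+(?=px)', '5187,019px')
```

['019']

Lookahead/lookbehind check context without consuming it, so the matched span excludes the asserted characters.
Matches: at [5:8] → '019'.
Since nothing is captured, `findall` lists the 1 matched substring directly.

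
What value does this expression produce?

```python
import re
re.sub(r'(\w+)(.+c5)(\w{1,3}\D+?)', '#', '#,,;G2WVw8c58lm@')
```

The pattern matches one or more of a word character (captured); then one or more of any character, then the literal 'c5' (captured); then 1 to 3 of a word character, then one or more of a non-digit (lazy) (captured).
Matches: at [4:16] → 'G2WVw8c58lm@'.
`sub` substitutes '#' at each match site.

'#,,;#'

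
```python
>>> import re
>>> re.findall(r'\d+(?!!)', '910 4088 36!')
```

A negative assertion filters positions out without eating any characters.
Scanning left to right: at [0:3] → '910'; at [4:8] → '4088'; at [9:10] → '3'.
With no groups in the pattern, `findall` gives back each whole match — 3 here.

['910', '4088', '3']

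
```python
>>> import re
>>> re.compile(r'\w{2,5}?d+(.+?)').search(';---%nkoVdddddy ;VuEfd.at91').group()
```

'nkoVdddddy'

The match spans [5:15] → 'nkoVdddddy'.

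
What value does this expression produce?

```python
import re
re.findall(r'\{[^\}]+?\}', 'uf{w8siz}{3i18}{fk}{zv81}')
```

['{w8siz}', '{3i18}', '{fk}', '{zv81}']

Scanning left to right: at [2:9] → '{w8siz}'; at [9:15] → '{3i18}'; at [15:19] → '{fk}'; at [19:25] → '{zv81}'.
No capturing groups, so `findall` returns the 4 full match strings.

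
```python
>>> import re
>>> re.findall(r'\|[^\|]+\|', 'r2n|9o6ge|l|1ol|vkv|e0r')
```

['|9o6ge|', '|1ol|']

Scanning left to right: at [3:10] → '|9o6ge|'; at [11:16] → '|1ol|'.
With no groups in the pattern, `findall` gives back each whole match — 2 here.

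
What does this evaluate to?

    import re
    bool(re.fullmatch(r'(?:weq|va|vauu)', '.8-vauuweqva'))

For `fullmatch`, every character of the input must be accounted for by the pattern.
Here the pattern can't cover the whole string, so the call returns None, and `bool(None)` is False.

False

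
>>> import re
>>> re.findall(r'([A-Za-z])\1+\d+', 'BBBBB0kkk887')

['B', 'k']

The backreference `\1` re-matches whatever the first group consumed, character for character.
One capturing group, so `findall` returns just the captured substring from each match — 2 in all.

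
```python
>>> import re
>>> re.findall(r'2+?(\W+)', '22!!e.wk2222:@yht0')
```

One capturing group, so `findall` returns just the captured substring from each match — 2 in all.

['!!', ':@']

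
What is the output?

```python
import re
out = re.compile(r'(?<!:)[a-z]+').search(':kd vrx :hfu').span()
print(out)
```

(2, 3)

The negative lookahead/lookbehind blocks any match where the forbidden context is present.
`search` walks the string left to right and returns the first match it finds.
The match spans [2:3] → 'd'.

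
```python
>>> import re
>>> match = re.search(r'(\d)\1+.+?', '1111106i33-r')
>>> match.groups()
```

('1',)

The backreference `\1` re-matches whatever the first group consumed, character for character.
`re.search` tries every starting position until one works.
The match spans [0:6] → '111110'.
Captured: group 1 = '1'.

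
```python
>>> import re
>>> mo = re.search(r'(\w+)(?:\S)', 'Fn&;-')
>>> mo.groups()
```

The pattern matches one or more of a word character (captured); then a non-whitespace character (non-capturing group).
`search` walks the string left to right and returns the first match it finds.
The match spans [0:3] → 'Fn&'.
Captured: group 1 = 'Fn'.

('Fn',)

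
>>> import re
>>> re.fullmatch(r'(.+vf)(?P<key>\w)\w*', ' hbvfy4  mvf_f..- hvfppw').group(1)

' hbvfy4  mvf_f..- hvf'

The match spans [0:24] → ' hbvfy4  mvf_f..- hvfppw'.
Captured: group 1 = ' hbvfy4  mvf_f..- hvf', group 2 = 'p'.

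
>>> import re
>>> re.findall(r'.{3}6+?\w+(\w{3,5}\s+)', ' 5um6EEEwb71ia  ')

This matches exactly 3 of any character, then one or more of the literal '6' (lazy), then one or more of a word character; then 3 to 5 of a word character, then one or more of whitespace (captured).
Walking the string: at [1:16] match '5um6EEEwb71ia  ', group 1 = '1ia  '.
One capturing group, so `findall` returns just the captured substring from the one match — 1 in all.

['1ia  ']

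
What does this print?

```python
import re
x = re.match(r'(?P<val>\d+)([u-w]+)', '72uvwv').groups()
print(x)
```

('72', 'uvwv')

This matches one or more of a digit (captured as 'val'); then one or more of a character in [u-w] (captured).
`re.match` only tries the pattern at the start of the string.
The match spans [0:6] → '72uvwv'.
Captured: group 1 = '72', group 2 = 'uvwv'.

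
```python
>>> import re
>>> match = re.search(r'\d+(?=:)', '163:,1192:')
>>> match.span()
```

The lookaround is zero-width — it requires the adjacent text to match without consuming it, so the asserted text isn't part of the match.
`re.search` tries every starting position until one works.
The match spans [0:3] → '163'.

(0, 3)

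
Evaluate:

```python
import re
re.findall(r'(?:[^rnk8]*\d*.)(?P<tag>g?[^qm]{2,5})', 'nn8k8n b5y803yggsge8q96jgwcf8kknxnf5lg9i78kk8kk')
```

['n8k8n', 'ggsge8', 'knxnf', 'k8kk']

The pattern matches zero or more of any character except [rnk8], then zero or more of a digit, then any character (non-capturing group); then optionally the literal 'g', then 2 to 5 of any character except [qm] (captured as 'tag').
Walking the string: at [0:6] match 'nn8k8n', group 1 = 'n8k8n'; at [6:20] match ' b5y803yggsge8', group 1 = 'ggsge8'; at [20:35] match 'q96jgwcf8kknxnf', group 1 = 'knxnf'; at [35:47] match '5lg9i78kk8kk', group 1 = 'k8kk'.
One capturing group, so `findall` returns just the captured substring from each match — 4 in all.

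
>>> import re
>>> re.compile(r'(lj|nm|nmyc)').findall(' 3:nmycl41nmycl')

The regex engine tests alternatives in the order written; an earlier branch that matches wins even if a later one would match more.
Matches: at [3:5] match 'nm', group 1 = 'nm'; at [10:12] match 'nm', group 1 = 'nm'.
One capturing group, so `findall` returns just the captured substring from each match — 2 in all.

['nm', 'nm']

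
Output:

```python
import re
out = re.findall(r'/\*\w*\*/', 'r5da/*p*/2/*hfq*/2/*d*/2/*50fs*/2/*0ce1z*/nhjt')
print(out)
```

['/*p*/', '/*hfq*/', '/*d*/', '/*50fs*/', '/*0ce1z*/']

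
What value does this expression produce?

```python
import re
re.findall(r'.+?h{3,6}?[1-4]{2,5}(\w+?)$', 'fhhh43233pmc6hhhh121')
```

['pmc6hhhh121']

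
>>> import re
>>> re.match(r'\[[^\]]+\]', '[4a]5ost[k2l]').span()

`re.match` won't scan ahead — the pattern has to work from the very first character.
The match spans [0:4] → '[4a]'.

(0, 4)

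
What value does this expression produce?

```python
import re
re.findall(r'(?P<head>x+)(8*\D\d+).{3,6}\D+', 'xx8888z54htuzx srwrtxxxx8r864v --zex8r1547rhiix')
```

[('xx', '8888z54'), ('x', '8r1547')]

This matches one or more of a literal 'x' (captured as 'head'); then zero or more of the literal '8', then a non-digit, then one or more of a digit (captured); then 3 to 6 of any character, then one or more of a non-digit.
Scanning left to right: at [0:24] match 'xx8888z54htuzx srwrtxxxx', groups = ('xx', '8888z54'); at [35:47] match 'x8r1547rhiix', groups = ('x', '8r1547').
`findall` packs the 2 group values into a tuple for every match.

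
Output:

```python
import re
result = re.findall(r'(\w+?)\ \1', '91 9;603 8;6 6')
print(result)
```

['6']

After group 1 captures some text, `\1` only succeeds where that same text appears again.
With a single group, `findall` returns only what that group captured — 1 item.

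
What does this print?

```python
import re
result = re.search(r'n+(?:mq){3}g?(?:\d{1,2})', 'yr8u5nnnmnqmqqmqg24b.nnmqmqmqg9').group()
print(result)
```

nnmqmqmqg9

The pattern matches one or more of a literal 'n'; then the literal 'mq' repeated 3 times, then optionally the literal 'g'; then 1 to 2 of a digit (non-capturing group).
`re.search` scans for the first position where the pattern succeeds.
The match spans [21:31] → 'nnmqmqmqg9'.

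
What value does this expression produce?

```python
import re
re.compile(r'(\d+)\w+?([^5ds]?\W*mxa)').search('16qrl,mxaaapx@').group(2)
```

Pattern: one or more of a digit (captured); then one or more of a word character (lazy); then optionally any character except [5ds], then zero or more of a non-word character, then the literal 'mxa' (captured).
With the lazy modifier that quantifier settles for the fewest repetitions that let the rest of the pattern succeed (the atoms after it are unaffected and can still be greedy).
Unlike `match`, `search` isn't anchored — it looks for the pattern anywhere in the string.
The match spans [0:9] → '16qrl,mxa'.
Captured: group 1 = '16', group 2 = 'l,mxa'.

'l,mxa'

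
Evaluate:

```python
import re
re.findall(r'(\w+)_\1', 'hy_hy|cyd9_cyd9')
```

The backreference `\1` re-matches whatever the first group consumed, character for character.
Scanning left to right: at [0:5] match 'hy_hy', group 1 = 'hy'; at [6:15] match 'cyd9_cyd9', group 1 = 'cyd9'.
`findall` collects group 1 from each match (2 total).

['hy', 'cyd9']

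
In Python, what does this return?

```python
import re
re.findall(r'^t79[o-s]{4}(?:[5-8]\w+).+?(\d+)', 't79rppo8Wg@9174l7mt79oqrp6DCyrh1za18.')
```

['9174']

This matches anchored at the start of the string; then the literal 't79', then exactly 4 of a character in [o-s]; then a character in [5-8], then one or more of a word character (non-capturing group); then one or more of any character (lazy); then one or more of a digit (captured).
Matches: at [0:15] match 't79rppo8Wg@9174', group 1 = '9174'.
With a single group, `findall` returns only what that group captured — 1 item.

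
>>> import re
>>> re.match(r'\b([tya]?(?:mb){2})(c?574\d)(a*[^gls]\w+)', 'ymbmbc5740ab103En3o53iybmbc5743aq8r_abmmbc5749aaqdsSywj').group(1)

'ymbmb'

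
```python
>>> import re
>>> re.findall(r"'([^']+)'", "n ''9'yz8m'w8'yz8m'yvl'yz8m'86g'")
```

Because there's exactly one group, `findall` drops the full match and keeps group 1 from each hit.

['9', 'w8', 'yvl', '86g']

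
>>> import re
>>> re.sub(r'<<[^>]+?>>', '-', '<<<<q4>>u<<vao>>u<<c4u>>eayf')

'-u-u-eayf'

Each match is replaced by '-'.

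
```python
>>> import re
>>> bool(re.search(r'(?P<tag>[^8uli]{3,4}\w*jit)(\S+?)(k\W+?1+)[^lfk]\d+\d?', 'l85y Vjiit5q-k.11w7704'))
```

False

This matches 3 to 4 of any character except [8uli], then zero or more of a word character, then the literal 'jit' (captured as 'tag'); then one or more of a non-whitespace character (lazy) (captured); then the literal 'k', then one or more of a non-word character (lazy), then one or more of a literal '1' (captured); then any character except [lfk], then one or more of a digit, then optionally a digit.
Unlike `match`, `search` isn't anchored — it looks for the pattern anywhere in the string.
Here no position works, so the call returns None, and `bool(None)` is False.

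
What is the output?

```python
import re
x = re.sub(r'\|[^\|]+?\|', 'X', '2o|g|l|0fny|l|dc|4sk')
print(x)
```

2oXlXlX4sk

Matches: at [2:5] → '|g|'; at [6:12] → '|0fny|'; at [13:17] → '|dc|'.
Every occurrence is swapped for 'X'.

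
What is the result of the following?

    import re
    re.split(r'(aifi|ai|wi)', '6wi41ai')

Matches to split on: at [1:3] → 'wi'; at [5:7] → 'ai'.
With a capturing group present, the delimiter's captured portion is kept in the result list.

['6', 'wi', '41', 'ai', '']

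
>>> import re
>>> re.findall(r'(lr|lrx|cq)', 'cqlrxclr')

Branches in `(...|...)` are attempted left-to-right; the first branch that allows the whole pattern to succeed is taken.
One capturing group, so `findall` returns just the captured substring from each match — 3 in all.

['cq', 'lr', 'lr']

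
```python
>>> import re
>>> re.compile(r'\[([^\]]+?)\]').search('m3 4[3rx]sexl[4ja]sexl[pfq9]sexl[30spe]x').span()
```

`re.search` tries every starting position until one works.
The match spans [4:9] → '[3rx]'.
Captured: group 1 = '3rx'.

(4, 9)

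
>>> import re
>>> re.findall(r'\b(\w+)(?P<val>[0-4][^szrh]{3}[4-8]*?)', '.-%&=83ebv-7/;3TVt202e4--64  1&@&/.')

[('8', '3ebv'), ('3TVt202e', '4--6')]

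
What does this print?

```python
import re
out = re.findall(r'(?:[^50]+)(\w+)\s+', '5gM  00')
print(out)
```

['M']

This matches one or more of any character except [50] (non-capturing group); then one or more of a word character (captured); then one or more of whitespace.
Scanning left to right: at [1:5] match 'gM  ', group 1 = 'M'.
With a single group, `findall` returns only what that group captured — 1 item.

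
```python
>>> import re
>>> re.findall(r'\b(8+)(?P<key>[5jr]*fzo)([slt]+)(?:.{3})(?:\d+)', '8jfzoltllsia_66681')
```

[('8', 'jfzo', 'ltlls')]

This matches a word boundary (`\b`, zero-width); then one or more of a literal '8' (captured); then zero or more of one of [5jr], then the literal 'fzo' (captured as 'key'); then one or more of one of [slt] (captured); then exactly 3 of any character (non-capturing group); then one or more of a digit (non-capturing group).
Matches: at [0:18] match '8jfzoltllsia_66681', groups = ('8', 'jfzo', 'ltlls').
3 groups means the one result is a tuple of 3 captured strings — 1 here.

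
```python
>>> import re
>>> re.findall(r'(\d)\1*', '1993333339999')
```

['1', '9', '3', '9']

`\1` has to match the exact text group 1 already captured.
Because there's exactly one group, `findall` drops the full match and keeps group 1 from each hit.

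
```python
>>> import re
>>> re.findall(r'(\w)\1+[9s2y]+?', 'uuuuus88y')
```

['u', '8']

After group 1 captures some text, `\1` only succeeds where that same text appears again.
Scanning left to right: at [0:6] match 'uuuuus', group 1 = 'u'; at [6:9] match '88y', group 1 = '8'.
`findall` collects group 1 from each match (2 total).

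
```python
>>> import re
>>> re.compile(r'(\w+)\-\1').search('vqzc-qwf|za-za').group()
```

A backreference is literal: `\1` must see the identical characters the first group matched.
`search` walks the string left to right and returns the first match it finds.
The match spans [9:14] → 'za-za'.
Captured: group 1 = 'za'.

'za-za'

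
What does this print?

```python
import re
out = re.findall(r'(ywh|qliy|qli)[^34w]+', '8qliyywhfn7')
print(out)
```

`|` is ordered: at each position the engine commits to the first alternative that works.
One capturing group, so `findall` returns just the captured substring from the one match — 1 in all.

['qliy']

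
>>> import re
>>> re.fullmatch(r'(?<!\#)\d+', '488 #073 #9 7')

None

Because the assertion is negative and zero-width, positions next to the forbidden text are skipped.
`re.fullmatch` is like wrapping the pattern in `^…$` (in single-line mode).
Here there's no way to consume every character, so the call returns None.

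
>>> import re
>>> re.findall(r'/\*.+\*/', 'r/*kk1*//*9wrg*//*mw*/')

['/*kk1*//*9wrg*//*mw*/']

Scanning left to right: at [1:22] → '/*kk1*//*9wrg*//*mw*/'.
`findall` yields the raw match text (1 of them) because the pattern has no groups.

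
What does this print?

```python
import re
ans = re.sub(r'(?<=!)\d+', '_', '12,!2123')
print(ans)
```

Lookahead/lookbehind check context without consuming it, so the matched span excludes the asserted characters.
Matches: at [4:8] → '2123'.
`sub` substitutes '_' at each match site.

12,!_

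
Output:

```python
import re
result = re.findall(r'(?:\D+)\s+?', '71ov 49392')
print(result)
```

This matches one or more of a non-digit (non-capturing group); then one or more of whitespace (lazy).
Walking the string: at [2:5] → 'ov '.
With no groups in the pattern, `findall` gives back each whole match — 1 here.

['ov ']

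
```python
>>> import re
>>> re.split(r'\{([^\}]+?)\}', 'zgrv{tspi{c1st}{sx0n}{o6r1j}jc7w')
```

['zgrv', 'tspi{c1st', '', 'sx0n', '', 'o6r1j', 'jc7w']

With a capturing group present, the delimiter's captured portion is kept in the result list.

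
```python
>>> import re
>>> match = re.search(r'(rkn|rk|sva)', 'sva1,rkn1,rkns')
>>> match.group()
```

`re.search` tries every starting position until one works.
The match spans [0:3] → 'sva'.
Captured: group 1 = 'sva'.

'sva'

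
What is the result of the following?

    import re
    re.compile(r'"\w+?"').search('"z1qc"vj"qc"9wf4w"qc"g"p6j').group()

'"z1qc"'

The match spans [0:6] → '"z1qc"'.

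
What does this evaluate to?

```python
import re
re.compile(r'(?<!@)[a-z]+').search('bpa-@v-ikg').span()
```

The negative lookaround is zero-width — it rules out positions where the adjacent text would match, without consuming anything.
The match spans [0:3] → 'bpa'.

(0, 3)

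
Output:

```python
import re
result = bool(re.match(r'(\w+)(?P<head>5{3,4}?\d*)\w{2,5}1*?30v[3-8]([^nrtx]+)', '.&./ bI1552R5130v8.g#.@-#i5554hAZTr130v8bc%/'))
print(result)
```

False

The pattern matches one or more of a word character (captured); then 3 to 4 of a literal '5' (lazy), then zero or more of a digit (captured as 'head'); then 2 to 5 of a word character; then zero or more of a literal '1' (lazy), then the literal '30v', then a character in [3-8]; then one or more of any character except [nrtx] (captured).
`re.match` won't scan ahead — the pattern has to work from the very first character.
Here the pattern fails at index 0, so the call returns None, and `bool(None)` is False.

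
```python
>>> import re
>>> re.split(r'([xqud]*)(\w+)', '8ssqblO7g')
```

['', '', '8ssqblO7g', '']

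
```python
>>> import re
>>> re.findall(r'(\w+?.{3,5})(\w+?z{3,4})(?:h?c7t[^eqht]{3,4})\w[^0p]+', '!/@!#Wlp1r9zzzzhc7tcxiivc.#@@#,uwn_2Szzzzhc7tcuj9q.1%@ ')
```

[('Wlp1r9', 'zzzz')]

This matches one or more of a word character (lazy), then 3 to 5 of any character (captured); then one or more of a word character (lazy), then 3 to 4 of a literal 'z' (captured); then optionally a literal 'h', then the literal 'c7t', then 3 to 4 of any character except [eqht] (non-capturing group); then a word character, then one or more of any character except [0p].
Multiple groups make `findall` return tuples — one 2-tuple for the one match.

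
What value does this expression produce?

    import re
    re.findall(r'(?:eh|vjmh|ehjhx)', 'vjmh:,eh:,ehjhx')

['vjmh', 'eh', 'eh']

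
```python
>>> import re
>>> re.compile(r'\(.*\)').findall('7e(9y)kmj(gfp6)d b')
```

With no groups in the pattern, `findall` gives back each whole match — 1 here.

['(9y)kmj(gfp6)']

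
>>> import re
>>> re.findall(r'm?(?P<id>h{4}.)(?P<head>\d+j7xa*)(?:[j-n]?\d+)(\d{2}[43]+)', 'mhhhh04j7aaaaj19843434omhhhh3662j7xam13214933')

[('hhhh3', '662j7xa', '933')]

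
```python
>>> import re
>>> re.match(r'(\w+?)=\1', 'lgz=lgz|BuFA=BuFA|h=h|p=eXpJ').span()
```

`re.match` only tries the pattern at the start of the string.
The match spans [0:7] → 'lgz=lgz'.

(0, 7)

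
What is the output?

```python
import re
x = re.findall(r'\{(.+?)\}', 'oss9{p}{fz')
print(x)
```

With a single group, `findall` returns only what that group captured — 1 item.

['p']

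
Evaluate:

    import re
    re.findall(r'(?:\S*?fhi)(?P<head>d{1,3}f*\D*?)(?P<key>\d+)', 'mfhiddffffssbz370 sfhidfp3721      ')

[('ddffffssbz', '370'), ('dfp', '3721')]

The pattern matches zero or more of a non-whitespace character (lazy), then the literal 'fhi' (non-capturing group); then 1 to 3 of the literal 'd', then zero or more of a literal 'f', then zero or more of a non-digit (lazy) (captured as 'head'); then one or more of a digit (captured as 'key').
Matches: at [0:17] match 'mfhiddffffssbz370', groups = ('ddffffssbz', '370'); at [18:29] match 'sfhidfp3721', groups = ('dfp', '3721').
Multiple groups make `findall` return tuples — one 2-tuple for each match.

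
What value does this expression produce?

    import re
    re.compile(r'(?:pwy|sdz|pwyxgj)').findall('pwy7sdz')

['pwy', 'sdz']

`findall` yields the raw match text (2 of them) because the pattern has no groups.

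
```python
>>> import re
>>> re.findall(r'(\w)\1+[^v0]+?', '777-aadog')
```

['7', 'a']

`\1` is not a pattern — it's the concrete string captured by group 1, re-applied verbatim.
Because there's exactly one group, `findall` drops the full match and keeps group 1 from each hit.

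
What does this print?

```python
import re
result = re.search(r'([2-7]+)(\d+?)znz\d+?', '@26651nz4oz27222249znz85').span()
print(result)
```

(11, 23)

The match spans [11:23] → '27222249znz8'.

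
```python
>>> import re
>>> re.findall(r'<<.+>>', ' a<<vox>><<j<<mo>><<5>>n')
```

['<<vox>><<j<<mo>><<5>>']

Scanning left to right: at [2:23] → '<<vox>><<j<<mo>><<5>>'.
`findall` yields the raw match text (1 of them) because the pattern has no groups.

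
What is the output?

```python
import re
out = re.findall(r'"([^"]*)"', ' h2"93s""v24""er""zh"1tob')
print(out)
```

['93s', 'v24', 'er', 'zh']

Walking the string: at [3:8] match '"93s"', group 1 = '93s'; at [8:13] match '"v24"', group 1 = 'v24'; at [13:17] match '"er"', group 1 = 'er'; at [17:21] match '"zh"', group 1 = 'zh'.
With a single group, `findall` returns only what that group captured — 4 items.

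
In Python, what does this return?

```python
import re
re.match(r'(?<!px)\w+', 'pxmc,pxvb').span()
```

`re.match` only tries the pattern at the start of the string.
The match spans [0:4] → 'pxmc'.

(0, 4)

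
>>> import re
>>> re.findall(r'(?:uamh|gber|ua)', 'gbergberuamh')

The regex engine tests alternatives in the order written; an earlier branch that matches wins even if a later one would match more.
`findall` yields the raw match text (3 of them) because the pattern has no groups.

['gber', 'gber', 'uamh']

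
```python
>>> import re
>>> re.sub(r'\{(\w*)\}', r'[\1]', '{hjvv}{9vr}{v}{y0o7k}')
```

`\1` in the replacement pulls in group 1's text for each match.

'[hjvv][9vr][v][y0o7k]'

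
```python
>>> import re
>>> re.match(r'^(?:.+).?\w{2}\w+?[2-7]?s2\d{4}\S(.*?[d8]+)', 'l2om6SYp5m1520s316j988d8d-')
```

With `match`, the pattern is implicitly anchored at the beginning.
Here the string doesn't start with a match, so the call returns None.

None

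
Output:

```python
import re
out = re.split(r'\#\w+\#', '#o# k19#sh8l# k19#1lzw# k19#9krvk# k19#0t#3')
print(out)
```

Matches to split on: at [0:3] → '#o#'; at [7:13] → '#sh8l#'; at [17:23] → '#1lzw#'; at [27:34] → '#9krvk#'; at [38:42] → '#0t#'.
Each match becomes a cut point; 6 segments remain.

['', ' k19', ' k19', ' k19', ' k19', '3']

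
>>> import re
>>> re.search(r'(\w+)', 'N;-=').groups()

('N',)

The match spans [0:1] → 'N'.
Captured: group 1 = 'N'.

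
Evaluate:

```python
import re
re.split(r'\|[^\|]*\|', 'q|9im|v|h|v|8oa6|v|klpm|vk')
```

Matches to split on: at [1:6] → '|9im|'; at [7:10] → '|h|'; at [11:17] → '|8oa6|'; at [18:24] → '|klpm|'.
Splitting on the pattern gives 5 pieces.

['q', 'v', 'v', 'v', 'vk']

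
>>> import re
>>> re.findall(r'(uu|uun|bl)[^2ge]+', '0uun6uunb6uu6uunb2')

Branches in `(...|...)` are attempted left-to-right; the first branch that allows the whole pattern to succeed is taken.
Because there's exactly one group, `findall` drops the full match and keeps group 1 from the one hit.

['uu']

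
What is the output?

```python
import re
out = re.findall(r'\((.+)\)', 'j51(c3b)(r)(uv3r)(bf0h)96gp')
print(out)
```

One capturing group, so `findall` returns just the captured substring from the one match — 1 in all.

['c3b)(r)(uv3r)(bf0h']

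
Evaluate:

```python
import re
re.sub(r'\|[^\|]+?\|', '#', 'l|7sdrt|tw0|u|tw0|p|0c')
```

'l#tw0#tw0#0c'

Matches: at [1:8] → '|7sdrt|'; at [11:14] → '|u|'; at [17:20] → '|p|'.
Every occurrence is swapped for '#'.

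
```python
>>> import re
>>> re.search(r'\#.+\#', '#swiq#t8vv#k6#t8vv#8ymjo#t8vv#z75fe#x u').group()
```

'#swiq#t8vv#k6#t8vv#8ymjo#t8vv#z75fe#'

Unlike `match`, `search` isn't anchored — it looks for the pattern anywhere in the string.
The match spans [0:36] → '#swiq#t8vv#k6#t8vv#8ymjo#t8vv#z75fe#'.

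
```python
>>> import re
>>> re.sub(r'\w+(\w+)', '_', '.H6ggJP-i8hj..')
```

'._-_..'

The pattern matches one or more of a word character; then one or more of a word character (captured).
Every occurrence is swapped for '_'.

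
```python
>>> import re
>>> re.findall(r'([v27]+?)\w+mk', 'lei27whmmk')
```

['2']

The `?` after the quantifier makes it lazy — it takes as little as possible before letting the rest of the pattern try.
One capturing group, so `findall` returns just the captured substring from the one match — 1 in all.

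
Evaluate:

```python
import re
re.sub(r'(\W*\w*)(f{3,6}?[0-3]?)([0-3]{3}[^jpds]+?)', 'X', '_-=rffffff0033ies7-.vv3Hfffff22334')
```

'_Xes7X'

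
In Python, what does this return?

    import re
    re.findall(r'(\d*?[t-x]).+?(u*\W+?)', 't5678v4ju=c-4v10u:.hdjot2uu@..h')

Pattern: zero or more of a digit (lazy), then a character in [t-x] (captured); then one or more of any character (lazy); then zero or more of the literal 'u', then one or more of a non-word character (lazy) (captured).
With the lazy modifier that quantifier settles for the fewest repetitions that let the rest of the pattern succeed (the atoms after it are unaffected and can still be greedy).
Walking the string: at [0:10] match 't5678v4ju=', groups = ('t', 'u='); at [12:18] match '4v10u:', groups = ('4v', 'u:'); at [23:28] match 't2uu@', groups = ('t', 'uu@').
`findall` packs the 2 group values into a tuple for every match.

[('t', 'u='), ('4v', 'u:'), ('t', 'uu@')]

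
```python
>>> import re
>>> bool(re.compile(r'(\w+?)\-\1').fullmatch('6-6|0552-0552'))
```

False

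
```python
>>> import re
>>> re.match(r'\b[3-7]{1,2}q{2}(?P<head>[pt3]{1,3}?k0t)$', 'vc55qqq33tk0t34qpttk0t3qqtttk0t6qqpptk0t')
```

None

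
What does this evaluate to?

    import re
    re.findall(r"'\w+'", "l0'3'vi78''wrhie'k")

Matches: at [2:5] → "'3'"; at [10:17] → "'wrhie'".
`findall` yields the raw match text (2 of them) because the pattern has no groups.

["'3'", "'wrhie'"]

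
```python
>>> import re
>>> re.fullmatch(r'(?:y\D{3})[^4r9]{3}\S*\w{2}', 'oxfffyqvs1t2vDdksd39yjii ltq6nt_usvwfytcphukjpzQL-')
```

Pattern: the literal 'y', then exactly 3 of a non-digit (non-capturing group); then exactly 3 of any character except [4r9]; then zero or more of a non-whitespace character, then exactly 2 of a word character.
`re.fullmatch` is like wrapping the pattern in `^…$` (in single-line mode).
Here there's no way to consume every character, so the call returns None.

None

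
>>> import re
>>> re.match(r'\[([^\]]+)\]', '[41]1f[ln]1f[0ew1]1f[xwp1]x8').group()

'[41]'

`re.match` only tries the pattern at the start of the string.
The match spans [0:4] → '[41]'.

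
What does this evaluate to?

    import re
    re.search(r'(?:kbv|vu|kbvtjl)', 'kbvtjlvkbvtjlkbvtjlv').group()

`|` is ordered: at each position the engine commits to the first alternative that works.
The match spans [0:3] → 'kbv'.

'kbv'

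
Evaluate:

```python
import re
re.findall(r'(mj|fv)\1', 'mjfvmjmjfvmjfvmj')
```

The backreference `\1` re-matches whatever the first group consumed, character for character.
Scanning left to right: at [4:8] match 'mjmj', group 1 = 'mj'.
`findall` collects group 1 from the one match (1 total).

['mj']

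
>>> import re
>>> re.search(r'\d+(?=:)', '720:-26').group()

Because the assertion is zero-width, the text it checks is not consumed and won't appear in the result.
`re.search` scans for the first position where the pattern succeeds.
The match spans [0:3] → '720'.

'720'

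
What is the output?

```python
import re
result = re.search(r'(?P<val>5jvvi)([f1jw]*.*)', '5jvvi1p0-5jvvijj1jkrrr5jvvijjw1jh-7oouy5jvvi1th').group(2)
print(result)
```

1p0-5jvvijj1jkrrr5jvvijjw1jh-7oouy5jvvi1th

The pattern matches the literal '5j', then the literal 'vvi' (captured as 'val'); then zero or more of one of [f1jw], then zero or more of any character (captured).
Unlike `match`, `search` isn't anchored — it looks for the pattern anywhere in the string.
The match spans [0:47] → '5jvvi1p0-5jvvijj1jkrrr5jvvijjw1jh-7oouy5jvvi1th'.
Captured: group 1 = '5jvvi', group 2 = '1p0-5jvvijj1jkrrr5jvvijjw1jh-7oouy5jvvi1th'.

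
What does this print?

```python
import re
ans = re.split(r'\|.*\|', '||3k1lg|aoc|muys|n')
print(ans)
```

['', 'n']

Matches to split on: at [0:17] → '||3k1lg|aoc|muys|'.
`split` removes every match and returns the 2 fragments in between.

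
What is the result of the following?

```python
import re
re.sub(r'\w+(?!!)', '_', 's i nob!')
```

'_ _ _b!'

`(?!…)`/`(?<!…)` only lets a position through if the neighbouring text does NOT match; no characters are consumed.
Matches: at [0:1] → 's'; at [2:3] → 'i'; at [4:6] → 'no'.
`sub` substitutes '_' at each match site.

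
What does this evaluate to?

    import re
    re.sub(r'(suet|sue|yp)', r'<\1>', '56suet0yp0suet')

`|` is ordered: at each position the engine commits to the first alternative that works.
`\1` in the replacement pulls in group 1's text for each match.

'56<suet>0<yp>0<suet>'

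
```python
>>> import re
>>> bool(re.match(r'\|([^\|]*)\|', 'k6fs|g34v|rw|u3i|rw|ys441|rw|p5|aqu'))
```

`re.match` won't scan ahead — the pattern has to work from the very first character.
Here position 0 doesn't satisfy it, so the call returns None, and `bool(None)` is False.

False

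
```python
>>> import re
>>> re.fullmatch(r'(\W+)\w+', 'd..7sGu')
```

None

Pattern: one or more of a non-word character (captured); then one or more of a word character.
`re.fullmatch` is like wrapping the pattern in `^…$` (in single-line mode).
Here the string isn't matched end-to-end, so the call returns None.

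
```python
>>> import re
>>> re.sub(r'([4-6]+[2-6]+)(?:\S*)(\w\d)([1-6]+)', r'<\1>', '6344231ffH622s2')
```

'<634423>s2'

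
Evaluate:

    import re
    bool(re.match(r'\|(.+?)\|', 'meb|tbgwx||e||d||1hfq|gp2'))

With `match`, the pattern is implicitly anchored at the beginning.
Here the pattern fails at index 0, so the call returns None, and `bool(None)` is False.

False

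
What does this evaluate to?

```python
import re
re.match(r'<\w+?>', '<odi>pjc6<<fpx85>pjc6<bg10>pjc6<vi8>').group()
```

`re.match` only tries the pattern at the start of the string.
The match spans [0:5] → '<odi>'.

'<odi>'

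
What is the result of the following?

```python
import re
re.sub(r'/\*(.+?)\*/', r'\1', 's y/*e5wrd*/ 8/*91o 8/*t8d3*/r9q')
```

The replacement refers to a captured group, so each match is rewritten using its own captured text.

's ye5wrd 891o 8/*t8d3r9q'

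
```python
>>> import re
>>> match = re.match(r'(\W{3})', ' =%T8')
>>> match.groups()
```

(' =%',)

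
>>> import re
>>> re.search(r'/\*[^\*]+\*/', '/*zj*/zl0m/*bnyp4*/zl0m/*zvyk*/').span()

(0, 6)

`re.search` scans for the first position where the pattern succeeds.
The match spans [0:6] → '/*zj*/'.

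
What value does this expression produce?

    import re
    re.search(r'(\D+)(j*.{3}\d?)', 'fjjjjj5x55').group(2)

'5x55'

The match spans [0:10] → 'fjjjjj5x55'.
Captured: group 1 = 'fjjjjj', group 2 = '5x55'.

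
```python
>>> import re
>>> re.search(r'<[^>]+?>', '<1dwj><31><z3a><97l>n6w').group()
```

'<1dwj>'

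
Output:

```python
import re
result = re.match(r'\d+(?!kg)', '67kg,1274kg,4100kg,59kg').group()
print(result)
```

6

A negative assertion filters positions out without eating any characters.
With `match`, the pattern is implicitly anchored at the beginning.
The match spans [0:1] → '6'.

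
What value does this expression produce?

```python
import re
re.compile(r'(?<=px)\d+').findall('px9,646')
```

['9']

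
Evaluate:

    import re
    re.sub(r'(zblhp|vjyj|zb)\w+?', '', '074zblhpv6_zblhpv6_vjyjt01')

'0746_6_01'

`|` is ordered: at each position the engine commits to the first alternative that works.
Matches: at [3:9] → 'zblhpv'; at [11:17] → 'zblhpv'; at [19:24] → 'vjyjt'.
Every occurrence is swapped for ''.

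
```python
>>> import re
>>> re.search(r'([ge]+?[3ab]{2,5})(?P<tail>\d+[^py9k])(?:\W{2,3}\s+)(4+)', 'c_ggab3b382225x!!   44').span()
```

The pattern matches one or more of one of [ge] (lazy), then 2 to 5 of one of [3ab] (captured); then one or more of a digit, then any character except [py9k] (captured as 'tail'); then 2 to 3 of a non-word character, then one or more of whitespace (non-capturing group); then one or more of a literal '4' (captured).
The match spans [2:22] → 'ggab3b382225x!!   44'.

(2, 22)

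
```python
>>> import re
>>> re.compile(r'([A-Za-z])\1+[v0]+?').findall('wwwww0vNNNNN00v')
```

['w', 'N']

After group 1 captures some text, `\1` only succeeds where that same text appears again.
Matches: at [0:6] match 'wwwww0', group 1 = 'w'; at [7:13] match 'NNNNN0', group 1 = 'N'.
One capturing group, so `findall` returns just the captured substring from each match — 2 in all.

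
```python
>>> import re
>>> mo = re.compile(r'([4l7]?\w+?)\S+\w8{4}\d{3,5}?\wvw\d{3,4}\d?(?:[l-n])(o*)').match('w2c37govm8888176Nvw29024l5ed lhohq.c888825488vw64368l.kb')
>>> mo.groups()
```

('w', '')

The match spans [0:25] → 'w2c37govm8888176Nvw29024l'.
Captured: group 1 = 'w', group 2 = ''.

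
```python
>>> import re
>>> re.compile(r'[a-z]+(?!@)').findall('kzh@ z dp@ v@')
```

A negative assertion filters positions out without eating any characters.
Since nothing is captured, `findall` lists the 3 matched substrings directly.

['kz', 'z', 'd']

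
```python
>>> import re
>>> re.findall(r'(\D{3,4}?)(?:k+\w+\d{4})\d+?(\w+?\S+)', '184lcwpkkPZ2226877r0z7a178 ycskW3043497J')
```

The pattern matches 3 to 4 of a non-digit (lazy) (captured); then one or more of a literal 'k', then one or more of a word character, then exactly 4 of a digit (non-capturing group); then one or more of a digit (lazy); then one or more of a word character (lazy), then one or more of a non-whitespace character (captured).
Scanning left to right: at [3:26] match 'lcwpkkPZ2226877r0z7a178', groups = ('lcwp', 'r0z7a178'); at [26:40] match ' ycskW3043497J', groups = (' ycs', '7J').
`findall` packs the 2 group values into a tuple for every match.

[('lcwp', 'r0z7a178'), (' ycs', '7J')]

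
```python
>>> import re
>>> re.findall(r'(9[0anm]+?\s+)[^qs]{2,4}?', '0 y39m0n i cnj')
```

['9m0n ']

This matches a literal '9', then one or more of one of [0anm] (lazy), then one or more of whitespace (captured); then 2 to 4 of any character except [qs] (lazy).
One capturing group, so `findall` returns just the captured substring from the one match — 1 in all.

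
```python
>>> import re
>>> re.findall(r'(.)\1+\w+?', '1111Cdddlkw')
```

`\1` is not a pattern — it's the concrete string captured by group 1, re-applied verbatim.
Scanning left to right: at [0:5] match '1111C', group 1 = '1'; at [5:9] match 'dddl', group 1 = 'd'.
With a single group, `findall` returns only what that group captured — 2 items.

['1', 'd']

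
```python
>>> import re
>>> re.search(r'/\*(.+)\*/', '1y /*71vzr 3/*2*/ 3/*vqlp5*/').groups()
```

('71vzr 3/*2*/ 3/*vqlp5',)

The match spans [3:28] → '/*71vzr 3/*2*/ 3/*vqlp5*/'.
Captured: group 1 = '71vzr 3/*2*/ 3/*vqlp5'.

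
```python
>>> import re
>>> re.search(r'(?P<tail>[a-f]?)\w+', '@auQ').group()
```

'auQ'

Pattern: optionally a character in [a-f] (captured as 'tail'); then one or more of a word character.
`re.search` tries every starting position until one works.
The match spans [1:4] → 'auQ'.
Captured: group 1 = 'a'.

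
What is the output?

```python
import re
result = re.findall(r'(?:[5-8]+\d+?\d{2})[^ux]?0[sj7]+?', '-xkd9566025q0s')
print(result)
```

['566025q0s']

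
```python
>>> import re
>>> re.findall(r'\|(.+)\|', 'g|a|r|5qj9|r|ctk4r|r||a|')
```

['a|r|5qj9|r|ctk4r|r||a']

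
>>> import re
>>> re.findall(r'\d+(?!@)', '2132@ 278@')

['213', '27']

A negative assertion filters positions out without eating any characters.
Walking the string: at [0:3] → '213'; at [6:8] → '27'.
`findall` yields the raw match text (2 of them) because the pattern has no groups.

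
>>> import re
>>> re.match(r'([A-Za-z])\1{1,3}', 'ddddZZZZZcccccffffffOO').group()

'dddd'

With `match`, the pattern is implicitly anchored at the beginning.
The match spans [0:4] → 'dddd'.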